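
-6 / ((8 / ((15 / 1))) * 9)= -5 / 4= -1.25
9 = 9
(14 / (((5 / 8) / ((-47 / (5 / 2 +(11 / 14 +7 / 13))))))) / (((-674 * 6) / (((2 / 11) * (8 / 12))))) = 119756 / 14512905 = 0.01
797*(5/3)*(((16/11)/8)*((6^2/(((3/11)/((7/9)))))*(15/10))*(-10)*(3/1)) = -1115800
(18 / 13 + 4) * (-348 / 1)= -24360 / 13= -1873.85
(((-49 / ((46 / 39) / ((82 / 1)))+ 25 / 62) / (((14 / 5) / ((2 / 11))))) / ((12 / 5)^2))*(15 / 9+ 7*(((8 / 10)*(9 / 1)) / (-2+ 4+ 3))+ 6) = -2938598135 / 4312224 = -681.46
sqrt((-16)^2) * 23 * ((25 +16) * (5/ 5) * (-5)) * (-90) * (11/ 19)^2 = 821541600/ 361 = 2275738.50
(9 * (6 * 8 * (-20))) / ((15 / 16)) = -9216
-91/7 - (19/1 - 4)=-28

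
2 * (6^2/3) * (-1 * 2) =-48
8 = 8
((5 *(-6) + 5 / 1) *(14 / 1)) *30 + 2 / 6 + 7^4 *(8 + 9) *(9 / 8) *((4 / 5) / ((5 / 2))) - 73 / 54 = 4193.10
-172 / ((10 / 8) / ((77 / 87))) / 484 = -1204 / 4785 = -0.25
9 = 9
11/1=11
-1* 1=-1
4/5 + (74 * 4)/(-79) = -1164/395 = -2.95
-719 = -719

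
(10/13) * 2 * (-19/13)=-2.25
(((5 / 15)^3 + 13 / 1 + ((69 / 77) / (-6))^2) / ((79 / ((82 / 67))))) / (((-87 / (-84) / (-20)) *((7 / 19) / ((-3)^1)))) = 260569735400 / 8190753417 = 31.81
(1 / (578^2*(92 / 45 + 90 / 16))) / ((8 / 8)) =90 / 230601481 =0.00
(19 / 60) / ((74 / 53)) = 1007 / 4440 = 0.23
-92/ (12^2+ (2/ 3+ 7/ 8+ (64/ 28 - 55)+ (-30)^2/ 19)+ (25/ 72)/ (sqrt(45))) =-532235238696/ 811055825795+ 87878952 *sqrt(5)/ 811055825795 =-0.66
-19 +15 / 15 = -18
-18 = -18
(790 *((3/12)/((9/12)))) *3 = 790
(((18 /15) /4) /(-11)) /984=-1 /36080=-0.00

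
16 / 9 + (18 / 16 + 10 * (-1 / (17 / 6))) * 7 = -18425 / 1224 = -15.05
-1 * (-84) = 84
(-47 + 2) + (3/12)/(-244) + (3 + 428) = 376735/976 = 386.00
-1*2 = -2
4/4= 1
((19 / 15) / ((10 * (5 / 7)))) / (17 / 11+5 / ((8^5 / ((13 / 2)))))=6848512 / 59722875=0.11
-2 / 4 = -1 / 2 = -0.50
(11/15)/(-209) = -1/285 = -0.00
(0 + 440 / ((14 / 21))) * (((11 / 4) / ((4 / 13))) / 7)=23595 / 28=842.68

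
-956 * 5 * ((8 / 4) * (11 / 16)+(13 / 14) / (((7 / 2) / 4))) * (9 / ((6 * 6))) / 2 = -1141225 / 784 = -1455.64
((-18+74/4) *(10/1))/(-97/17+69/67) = -5695/5326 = -1.07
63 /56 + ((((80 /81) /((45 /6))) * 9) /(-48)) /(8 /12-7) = 4633 /4104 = 1.13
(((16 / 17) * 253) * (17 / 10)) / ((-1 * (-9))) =44.98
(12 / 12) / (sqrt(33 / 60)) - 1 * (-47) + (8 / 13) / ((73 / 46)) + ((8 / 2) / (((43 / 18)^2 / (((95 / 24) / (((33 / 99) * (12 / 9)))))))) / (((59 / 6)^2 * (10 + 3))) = 2 * sqrt(55) / 11 + 22267714153 / 469854937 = 48.74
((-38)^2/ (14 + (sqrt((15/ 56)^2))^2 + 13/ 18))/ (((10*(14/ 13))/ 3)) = 56766528/ 2087725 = 27.19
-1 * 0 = 0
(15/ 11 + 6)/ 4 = 81/ 44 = 1.84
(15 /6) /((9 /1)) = 5 /18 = 0.28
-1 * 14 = -14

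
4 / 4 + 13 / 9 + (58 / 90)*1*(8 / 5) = 782 / 225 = 3.48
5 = 5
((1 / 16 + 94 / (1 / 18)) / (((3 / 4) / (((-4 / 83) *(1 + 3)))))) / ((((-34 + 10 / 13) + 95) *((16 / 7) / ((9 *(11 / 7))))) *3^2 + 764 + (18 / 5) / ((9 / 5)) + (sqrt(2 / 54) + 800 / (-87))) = -117280519941624 / 228314309180449 + 15391433668 *sqrt(3) / 228314309180449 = -0.51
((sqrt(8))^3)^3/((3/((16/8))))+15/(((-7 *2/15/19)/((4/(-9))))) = 950/7+16384 *sqrt(2)/3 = 7859.21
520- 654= -134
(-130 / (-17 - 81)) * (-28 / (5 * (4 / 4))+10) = 286 / 49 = 5.84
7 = 7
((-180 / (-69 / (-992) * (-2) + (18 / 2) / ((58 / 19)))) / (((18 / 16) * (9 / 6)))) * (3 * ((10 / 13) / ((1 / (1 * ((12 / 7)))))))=-184115200 / 1225679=-150.21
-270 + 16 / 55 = -14834 / 55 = -269.71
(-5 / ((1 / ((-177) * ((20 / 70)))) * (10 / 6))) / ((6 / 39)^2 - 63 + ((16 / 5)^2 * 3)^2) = 112173750 / 651198667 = 0.17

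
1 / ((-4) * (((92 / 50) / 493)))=-66.98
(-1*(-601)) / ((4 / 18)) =5409 / 2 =2704.50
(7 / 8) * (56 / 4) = 49 / 4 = 12.25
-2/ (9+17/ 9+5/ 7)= -126/ 731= -0.17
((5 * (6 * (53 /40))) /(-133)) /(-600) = 53 /106400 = 0.00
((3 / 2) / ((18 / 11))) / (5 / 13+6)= 143 / 996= 0.14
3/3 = 1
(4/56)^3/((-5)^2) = 1/68600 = 0.00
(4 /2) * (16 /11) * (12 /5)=384 /55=6.98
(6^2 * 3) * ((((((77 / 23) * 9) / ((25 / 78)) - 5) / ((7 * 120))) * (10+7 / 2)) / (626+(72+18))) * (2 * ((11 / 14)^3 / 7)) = 16552977507 / 553555352000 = 0.03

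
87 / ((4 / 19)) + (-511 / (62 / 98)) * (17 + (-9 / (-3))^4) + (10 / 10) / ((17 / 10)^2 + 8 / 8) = -3798201105 / 48236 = -78742.04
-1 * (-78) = 78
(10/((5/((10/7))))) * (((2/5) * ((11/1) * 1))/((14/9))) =396/49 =8.08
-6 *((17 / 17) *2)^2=-24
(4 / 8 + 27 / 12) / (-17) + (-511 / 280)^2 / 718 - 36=-706134207 / 19529600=-36.16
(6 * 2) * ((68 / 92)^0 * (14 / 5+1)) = 228 / 5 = 45.60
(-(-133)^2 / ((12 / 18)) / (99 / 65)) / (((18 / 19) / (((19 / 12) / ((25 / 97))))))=-8052404269 / 71280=-112968.63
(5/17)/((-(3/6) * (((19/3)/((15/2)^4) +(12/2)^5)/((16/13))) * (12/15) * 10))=-0.00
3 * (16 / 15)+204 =207.20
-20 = -20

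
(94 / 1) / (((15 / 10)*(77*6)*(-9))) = -94 / 6237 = -0.02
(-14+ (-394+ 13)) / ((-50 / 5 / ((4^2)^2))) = 10112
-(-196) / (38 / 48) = 4704 / 19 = 247.58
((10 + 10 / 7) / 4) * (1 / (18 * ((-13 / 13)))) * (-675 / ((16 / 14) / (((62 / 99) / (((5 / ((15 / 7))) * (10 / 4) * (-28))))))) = -775 / 2156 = -0.36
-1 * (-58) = 58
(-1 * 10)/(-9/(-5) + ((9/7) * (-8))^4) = -120050/134390889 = -0.00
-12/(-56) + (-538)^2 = 289444.21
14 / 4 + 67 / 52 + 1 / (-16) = 983 / 208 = 4.73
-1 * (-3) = 3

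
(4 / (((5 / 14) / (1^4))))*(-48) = -2688 / 5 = -537.60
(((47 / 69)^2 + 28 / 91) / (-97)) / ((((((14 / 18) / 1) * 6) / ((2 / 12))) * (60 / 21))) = -47761 / 480289680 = -0.00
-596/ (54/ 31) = -9238/ 27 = -342.15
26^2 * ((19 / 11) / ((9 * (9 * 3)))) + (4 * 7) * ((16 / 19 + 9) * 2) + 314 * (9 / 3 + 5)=155812636 / 50787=3067.96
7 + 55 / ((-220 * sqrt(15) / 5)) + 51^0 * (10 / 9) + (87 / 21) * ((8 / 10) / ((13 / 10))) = 10.34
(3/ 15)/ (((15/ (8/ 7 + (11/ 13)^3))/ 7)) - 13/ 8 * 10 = -10602803/ 659100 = -16.09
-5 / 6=-0.83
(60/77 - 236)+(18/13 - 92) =-326162/1001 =-325.84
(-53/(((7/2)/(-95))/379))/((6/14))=3816530/3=1272176.67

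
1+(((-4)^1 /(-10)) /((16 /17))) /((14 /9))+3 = 2393 /560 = 4.27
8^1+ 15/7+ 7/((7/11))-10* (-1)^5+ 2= 232/7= 33.14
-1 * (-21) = 21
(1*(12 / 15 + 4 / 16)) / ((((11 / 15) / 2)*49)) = 9 / 154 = 0.06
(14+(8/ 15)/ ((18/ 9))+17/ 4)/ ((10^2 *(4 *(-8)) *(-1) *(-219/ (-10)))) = 1111/ 4204800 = 0.00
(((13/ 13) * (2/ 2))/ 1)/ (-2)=-1/ 2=-0.50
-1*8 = -8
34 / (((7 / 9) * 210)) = 0.21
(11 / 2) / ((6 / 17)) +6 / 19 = 3625 / 228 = 15.90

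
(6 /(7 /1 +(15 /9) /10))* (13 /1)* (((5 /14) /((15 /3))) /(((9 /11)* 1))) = 286 /301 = 0.95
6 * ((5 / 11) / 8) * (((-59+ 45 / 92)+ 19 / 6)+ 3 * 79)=250685 / 4048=61.93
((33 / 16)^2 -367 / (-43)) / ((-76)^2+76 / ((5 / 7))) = 703895 / 323767296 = 0.00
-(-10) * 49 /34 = 245 /17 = 14.41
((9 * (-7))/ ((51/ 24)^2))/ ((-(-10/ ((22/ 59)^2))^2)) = 236130048/ 87547933225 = 0.00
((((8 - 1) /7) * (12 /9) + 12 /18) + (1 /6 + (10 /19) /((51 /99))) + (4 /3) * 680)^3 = 5482490447461619899 /7278825672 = 753210846.71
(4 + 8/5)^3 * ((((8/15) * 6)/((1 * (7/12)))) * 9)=5419008/625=8670.41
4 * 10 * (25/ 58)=500/ 29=17.24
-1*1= -1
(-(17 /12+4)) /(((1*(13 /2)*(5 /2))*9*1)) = -1 /27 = -0.04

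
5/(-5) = -1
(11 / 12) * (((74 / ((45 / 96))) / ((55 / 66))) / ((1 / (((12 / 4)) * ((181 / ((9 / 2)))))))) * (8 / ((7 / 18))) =75435008 / 175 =431057.19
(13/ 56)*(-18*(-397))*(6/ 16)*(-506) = -35254791/ 112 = -314774.92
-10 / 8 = -5 / 4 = -1.25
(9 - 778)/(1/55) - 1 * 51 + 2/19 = -804572/19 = -42345.89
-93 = -93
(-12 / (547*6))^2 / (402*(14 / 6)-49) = 4 / 265996801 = 0.00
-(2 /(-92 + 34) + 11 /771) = 452 /22359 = 0.02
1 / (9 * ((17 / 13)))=13 / 153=0.08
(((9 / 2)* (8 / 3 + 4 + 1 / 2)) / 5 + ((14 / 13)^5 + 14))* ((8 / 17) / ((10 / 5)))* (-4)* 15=-1951383804 / 6311981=-309.16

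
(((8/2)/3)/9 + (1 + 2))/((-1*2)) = -85/54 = -1.57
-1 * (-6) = 6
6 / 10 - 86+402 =1583 / 5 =316.60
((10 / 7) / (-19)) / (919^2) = -10 / 112326613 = -0.00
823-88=735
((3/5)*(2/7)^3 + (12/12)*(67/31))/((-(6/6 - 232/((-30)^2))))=-5204205/1775711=-2.93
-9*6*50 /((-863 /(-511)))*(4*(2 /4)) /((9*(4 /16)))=-1226400 /863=-1421.09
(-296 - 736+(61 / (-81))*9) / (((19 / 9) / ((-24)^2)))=-5385024 / 19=-283422.32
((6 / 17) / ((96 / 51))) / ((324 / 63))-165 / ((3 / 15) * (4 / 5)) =-197993 / 192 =-1031.21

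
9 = 9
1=1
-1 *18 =-18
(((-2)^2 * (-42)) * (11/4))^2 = 213444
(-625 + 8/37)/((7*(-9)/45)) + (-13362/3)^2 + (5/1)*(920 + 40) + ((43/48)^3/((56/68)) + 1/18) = 1136759921674031/57286656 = 19843363.20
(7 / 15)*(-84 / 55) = -196 / 275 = -0.71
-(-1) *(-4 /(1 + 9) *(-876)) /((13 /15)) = 5256 /13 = 404.31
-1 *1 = -1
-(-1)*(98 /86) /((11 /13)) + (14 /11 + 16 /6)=7501 /1419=5.29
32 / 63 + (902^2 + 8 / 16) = 102514231 / 126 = 813605.01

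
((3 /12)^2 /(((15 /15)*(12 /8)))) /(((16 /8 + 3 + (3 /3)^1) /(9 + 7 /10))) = 97 /1440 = 0.07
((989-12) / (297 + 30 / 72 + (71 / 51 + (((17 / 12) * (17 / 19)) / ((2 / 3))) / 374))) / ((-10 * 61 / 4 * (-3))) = 111080992 / 15543080295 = 0.01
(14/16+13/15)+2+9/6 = 629/120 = 5.24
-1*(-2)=2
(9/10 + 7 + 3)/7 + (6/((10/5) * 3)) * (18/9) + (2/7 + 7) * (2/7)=2763/490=5.64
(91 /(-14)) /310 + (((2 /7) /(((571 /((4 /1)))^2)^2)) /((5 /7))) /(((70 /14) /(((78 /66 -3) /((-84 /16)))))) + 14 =13.98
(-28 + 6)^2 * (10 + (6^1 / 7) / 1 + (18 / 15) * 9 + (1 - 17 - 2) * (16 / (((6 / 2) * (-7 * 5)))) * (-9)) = -51304 / 35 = -1465.83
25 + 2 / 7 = 177 / 7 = 25.29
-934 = -934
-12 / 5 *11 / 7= -132 / 35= -3.77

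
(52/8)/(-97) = -13/194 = -0.07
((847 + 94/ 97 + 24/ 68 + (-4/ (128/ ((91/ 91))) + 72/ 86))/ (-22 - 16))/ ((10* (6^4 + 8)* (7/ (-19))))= 1926691749/ 414233021440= 0.00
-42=-42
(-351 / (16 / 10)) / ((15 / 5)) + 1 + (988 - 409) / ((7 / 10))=42281 / 56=755.02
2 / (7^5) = 2 / 16807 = 0.00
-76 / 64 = -19 / 16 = -1.19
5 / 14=0.36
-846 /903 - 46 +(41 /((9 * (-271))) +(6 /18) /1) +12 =-25416152 /734139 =-34.62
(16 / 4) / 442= 2 / 221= 0.01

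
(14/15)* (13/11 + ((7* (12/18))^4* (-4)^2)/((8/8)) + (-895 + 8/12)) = 83515852/13365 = 6248.85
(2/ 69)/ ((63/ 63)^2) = 0.03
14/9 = 1.56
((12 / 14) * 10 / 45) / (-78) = -2 / 819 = -0.00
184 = 184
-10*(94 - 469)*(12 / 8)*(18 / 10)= 10125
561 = 561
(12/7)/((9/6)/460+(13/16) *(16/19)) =209760/84119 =2.49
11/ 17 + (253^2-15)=1087909/ 17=63994.65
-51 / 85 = -3 / 5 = -0.60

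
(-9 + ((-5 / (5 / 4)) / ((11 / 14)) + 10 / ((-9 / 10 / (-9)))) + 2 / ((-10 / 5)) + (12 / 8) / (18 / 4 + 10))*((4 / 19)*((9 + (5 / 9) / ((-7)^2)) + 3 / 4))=466962061 / 2672901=174.70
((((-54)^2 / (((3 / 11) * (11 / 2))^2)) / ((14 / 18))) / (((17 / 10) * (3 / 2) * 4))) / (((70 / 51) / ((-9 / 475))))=-52488 / 23275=-2.26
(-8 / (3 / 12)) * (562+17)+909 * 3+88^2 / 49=-766505 / 49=-15642.96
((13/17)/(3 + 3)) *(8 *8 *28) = 11648/51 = 228.39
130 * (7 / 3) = 910 / 3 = 303.33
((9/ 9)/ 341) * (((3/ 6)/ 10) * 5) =1/ 1364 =0.00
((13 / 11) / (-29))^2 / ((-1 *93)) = -169 / 9463773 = -0.00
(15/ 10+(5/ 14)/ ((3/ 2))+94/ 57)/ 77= 901/ 20482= 0.04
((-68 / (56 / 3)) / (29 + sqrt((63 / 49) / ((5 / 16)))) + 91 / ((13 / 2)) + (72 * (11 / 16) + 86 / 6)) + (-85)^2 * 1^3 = 18 * sqrt(35) / 12061 + 37747693 / 5169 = 7302.72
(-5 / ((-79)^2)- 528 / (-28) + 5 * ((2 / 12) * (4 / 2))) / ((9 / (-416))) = -1118942656 / 1179549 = -948.62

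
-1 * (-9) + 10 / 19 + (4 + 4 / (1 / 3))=485 / 19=25.53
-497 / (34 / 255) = -7455 / 2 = -3727.50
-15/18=-5/6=-0.83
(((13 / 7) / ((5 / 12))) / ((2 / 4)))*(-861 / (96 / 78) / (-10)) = 62361 / 100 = 623.61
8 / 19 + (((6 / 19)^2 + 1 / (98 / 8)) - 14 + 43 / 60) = -12.68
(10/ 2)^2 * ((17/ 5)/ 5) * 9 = 153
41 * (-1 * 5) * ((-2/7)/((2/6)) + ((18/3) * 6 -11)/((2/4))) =-70520/7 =-10074.29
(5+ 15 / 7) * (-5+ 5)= 0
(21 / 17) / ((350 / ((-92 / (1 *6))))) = -23 / 425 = -0.05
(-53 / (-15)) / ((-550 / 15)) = -53 / 550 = -0.10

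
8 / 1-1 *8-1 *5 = -5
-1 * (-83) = 83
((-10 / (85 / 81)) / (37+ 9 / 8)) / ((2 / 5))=-648 / 1037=-0.62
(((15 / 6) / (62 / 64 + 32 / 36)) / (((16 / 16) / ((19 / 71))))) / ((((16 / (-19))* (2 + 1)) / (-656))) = 710448 / 7597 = 93.52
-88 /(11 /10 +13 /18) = -48.29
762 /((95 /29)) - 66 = 15828 /95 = 166.61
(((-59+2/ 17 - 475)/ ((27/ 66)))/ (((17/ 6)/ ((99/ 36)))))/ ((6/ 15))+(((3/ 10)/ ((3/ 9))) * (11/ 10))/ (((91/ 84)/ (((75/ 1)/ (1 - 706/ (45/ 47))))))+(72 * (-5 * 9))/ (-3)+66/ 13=-777477427481/ 373487127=-2081.67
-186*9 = -1674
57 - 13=44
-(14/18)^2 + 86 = 6917/81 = 85.40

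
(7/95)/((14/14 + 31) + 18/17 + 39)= 17/16625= 0.00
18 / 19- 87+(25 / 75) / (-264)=-1294939 / 15048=-86.05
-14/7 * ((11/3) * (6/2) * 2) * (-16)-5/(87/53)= 700.95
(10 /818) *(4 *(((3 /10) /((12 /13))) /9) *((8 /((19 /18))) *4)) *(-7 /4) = -728 /7771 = -0.09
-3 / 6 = -1 / 2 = -0.50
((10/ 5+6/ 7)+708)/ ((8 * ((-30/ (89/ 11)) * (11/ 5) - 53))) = -55358/ 38101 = -1.45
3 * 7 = 21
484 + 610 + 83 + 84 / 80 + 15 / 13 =306593 / 260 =1179.20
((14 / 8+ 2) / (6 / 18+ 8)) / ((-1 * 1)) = -9 / 20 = -0.45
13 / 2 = 6.50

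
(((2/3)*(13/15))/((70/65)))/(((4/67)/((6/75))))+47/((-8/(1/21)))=27667/63000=0.44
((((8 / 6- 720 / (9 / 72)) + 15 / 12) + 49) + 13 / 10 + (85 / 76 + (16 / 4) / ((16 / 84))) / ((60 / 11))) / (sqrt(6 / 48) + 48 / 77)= -16019671976 / 1187785 + 154189342769 * sqrt(2) / 28506840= -5837.74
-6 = -6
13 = 13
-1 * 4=-4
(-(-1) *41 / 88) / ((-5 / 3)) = -123 / 440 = -0.28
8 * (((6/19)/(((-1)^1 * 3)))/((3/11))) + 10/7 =-662/399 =-1.66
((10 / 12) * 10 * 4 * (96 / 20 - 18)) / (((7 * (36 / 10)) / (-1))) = 1100 / 63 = 17.46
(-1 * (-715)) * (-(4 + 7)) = -7865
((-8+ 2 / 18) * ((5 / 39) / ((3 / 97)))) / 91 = -34435 / 95823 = -0.36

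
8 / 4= 2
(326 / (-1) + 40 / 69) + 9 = -21833 / 69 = -316.42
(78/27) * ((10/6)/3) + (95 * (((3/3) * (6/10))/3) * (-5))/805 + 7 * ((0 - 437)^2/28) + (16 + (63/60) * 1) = 6228484223/130410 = 47760.79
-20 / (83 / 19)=-380 / 83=-4.58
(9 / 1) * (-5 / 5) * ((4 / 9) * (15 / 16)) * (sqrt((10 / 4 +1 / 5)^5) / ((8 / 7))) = -45927 * sqrt(30) / 6400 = -39.31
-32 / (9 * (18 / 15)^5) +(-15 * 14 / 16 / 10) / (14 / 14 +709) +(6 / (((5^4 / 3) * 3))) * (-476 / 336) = -4485476219 / 3105540000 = -1.44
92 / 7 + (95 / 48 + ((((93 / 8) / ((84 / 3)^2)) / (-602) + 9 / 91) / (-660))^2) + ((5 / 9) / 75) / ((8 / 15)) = 15885038521337200957361 / 1049493269041407590400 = 15.14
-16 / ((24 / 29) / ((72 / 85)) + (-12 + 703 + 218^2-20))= -0.00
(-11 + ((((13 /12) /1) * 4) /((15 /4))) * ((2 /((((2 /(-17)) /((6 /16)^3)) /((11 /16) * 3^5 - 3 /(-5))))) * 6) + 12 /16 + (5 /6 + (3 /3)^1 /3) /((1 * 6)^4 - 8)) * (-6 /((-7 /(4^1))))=-1858917533 /515200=-3608.15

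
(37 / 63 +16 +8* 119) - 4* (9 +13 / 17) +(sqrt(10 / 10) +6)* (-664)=-3982483 / 1071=-3718.47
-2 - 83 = -85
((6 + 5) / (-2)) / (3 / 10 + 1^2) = -4.23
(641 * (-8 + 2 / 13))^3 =-279495360922968 / 2197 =-127216823360.48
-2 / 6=-1 / 3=-0.33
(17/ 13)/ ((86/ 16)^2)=1088/ 24037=0.05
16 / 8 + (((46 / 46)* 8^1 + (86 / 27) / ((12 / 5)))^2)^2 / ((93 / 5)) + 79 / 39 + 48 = 458.92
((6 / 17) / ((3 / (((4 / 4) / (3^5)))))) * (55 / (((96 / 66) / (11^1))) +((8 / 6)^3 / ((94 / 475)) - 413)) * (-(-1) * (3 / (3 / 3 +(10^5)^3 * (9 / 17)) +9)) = 2044190250000005148331 / 31453434000000059412042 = 0.06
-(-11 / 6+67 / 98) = 169 / 147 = 1.15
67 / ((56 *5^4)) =67 / 35000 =0.00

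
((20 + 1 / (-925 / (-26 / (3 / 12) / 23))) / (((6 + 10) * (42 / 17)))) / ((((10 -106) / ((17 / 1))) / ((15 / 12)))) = -10249963 / 91499520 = -0.11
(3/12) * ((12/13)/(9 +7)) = 3/208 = 0.01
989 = 989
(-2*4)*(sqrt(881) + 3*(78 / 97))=-8*sqrt(881) - 1872 / 97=-256.75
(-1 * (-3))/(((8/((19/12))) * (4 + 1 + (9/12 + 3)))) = 0.07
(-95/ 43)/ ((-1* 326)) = 95/ 14018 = 0.01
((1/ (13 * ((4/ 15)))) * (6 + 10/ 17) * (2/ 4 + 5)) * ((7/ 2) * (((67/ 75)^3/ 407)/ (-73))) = -14737387/ 16788403125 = -0.00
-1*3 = -3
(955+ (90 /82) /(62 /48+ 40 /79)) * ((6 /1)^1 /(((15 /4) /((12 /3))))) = 854814176 /139769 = 6115.91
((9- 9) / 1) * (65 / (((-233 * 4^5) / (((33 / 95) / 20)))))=0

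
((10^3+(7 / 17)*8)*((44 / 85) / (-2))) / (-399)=375232 / 576555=0.65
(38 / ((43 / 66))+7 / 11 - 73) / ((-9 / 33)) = 6640 / 129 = 51.47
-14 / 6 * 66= -154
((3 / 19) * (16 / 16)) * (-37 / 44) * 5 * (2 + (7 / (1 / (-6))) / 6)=2775 / 836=3.32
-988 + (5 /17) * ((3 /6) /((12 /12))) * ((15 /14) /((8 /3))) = -3762079 /3808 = -987.94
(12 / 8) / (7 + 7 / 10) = 15 / 77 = 0.19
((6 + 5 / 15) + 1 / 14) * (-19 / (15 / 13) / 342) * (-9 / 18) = 3497 / 22680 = 0.15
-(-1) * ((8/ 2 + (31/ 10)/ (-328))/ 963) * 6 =4363/ 175480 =0.02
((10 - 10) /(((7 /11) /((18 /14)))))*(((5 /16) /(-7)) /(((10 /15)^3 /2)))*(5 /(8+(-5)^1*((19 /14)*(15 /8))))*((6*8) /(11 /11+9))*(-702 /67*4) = 0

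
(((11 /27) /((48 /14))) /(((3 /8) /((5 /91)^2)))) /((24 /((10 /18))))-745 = -46259510105 /62093304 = -745.00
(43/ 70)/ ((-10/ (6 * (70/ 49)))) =-129/ 245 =-0.53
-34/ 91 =-0.37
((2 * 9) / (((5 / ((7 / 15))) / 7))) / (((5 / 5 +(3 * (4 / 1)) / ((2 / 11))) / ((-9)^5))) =-17360406 / 1675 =-10364.42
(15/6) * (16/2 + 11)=95/2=47.50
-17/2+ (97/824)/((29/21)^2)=-5847587/692984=-8.44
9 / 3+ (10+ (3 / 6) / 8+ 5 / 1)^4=51477.04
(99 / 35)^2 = 9801 / 1225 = 8.00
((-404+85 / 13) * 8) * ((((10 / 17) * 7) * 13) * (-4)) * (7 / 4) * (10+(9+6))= 506366000 / 17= 29786235.29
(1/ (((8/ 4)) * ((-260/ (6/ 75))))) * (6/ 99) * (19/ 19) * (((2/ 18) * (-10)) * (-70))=-14/ 19305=-0.00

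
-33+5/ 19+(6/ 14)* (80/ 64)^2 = -68239/ 2128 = -32.07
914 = 914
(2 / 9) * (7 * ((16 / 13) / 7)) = 32 / 117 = 0.27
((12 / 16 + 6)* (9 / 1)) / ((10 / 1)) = 243 / 40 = 6.08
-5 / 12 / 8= -5 / 96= -0.05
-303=-303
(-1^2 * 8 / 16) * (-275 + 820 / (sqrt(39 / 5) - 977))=205 * sqrt(195) / 2386303 + 658236175 / 4772606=137.92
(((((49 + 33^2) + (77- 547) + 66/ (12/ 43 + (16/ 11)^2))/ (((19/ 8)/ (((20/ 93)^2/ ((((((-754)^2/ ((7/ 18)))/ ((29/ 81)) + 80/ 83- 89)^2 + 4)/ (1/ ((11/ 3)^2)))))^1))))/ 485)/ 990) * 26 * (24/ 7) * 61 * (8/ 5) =96964326564671488/ 88556397594544924176264150472575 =0.00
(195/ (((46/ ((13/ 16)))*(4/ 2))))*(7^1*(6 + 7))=230685/ 1472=156.72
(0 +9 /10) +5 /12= 79 /60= 1.32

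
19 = 19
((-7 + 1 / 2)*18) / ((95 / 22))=-2574 / 95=-27.09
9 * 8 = 72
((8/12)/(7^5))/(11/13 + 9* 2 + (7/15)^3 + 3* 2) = 14625/9198336644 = 0.00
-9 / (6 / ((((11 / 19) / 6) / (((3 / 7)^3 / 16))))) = -15092 / 513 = -29.42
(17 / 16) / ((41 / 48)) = 1.24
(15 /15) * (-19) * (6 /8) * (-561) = 31977 /4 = 7994.25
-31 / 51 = -0.61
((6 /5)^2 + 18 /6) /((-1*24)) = -37 /200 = -0.18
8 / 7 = 1.14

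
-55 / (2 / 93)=-5115 / 2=-2557.50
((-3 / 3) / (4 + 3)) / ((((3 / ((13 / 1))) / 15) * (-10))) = 13 / 14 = 0.93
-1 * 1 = -1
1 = 1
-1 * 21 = -21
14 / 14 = 1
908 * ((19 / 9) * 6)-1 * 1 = 34501 / 3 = 11500.33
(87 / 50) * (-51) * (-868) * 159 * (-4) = -1224718488 / 25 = -48988739.52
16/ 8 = 2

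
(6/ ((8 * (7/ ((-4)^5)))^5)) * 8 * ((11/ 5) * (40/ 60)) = -12094627905536/ 84035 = -143923697.33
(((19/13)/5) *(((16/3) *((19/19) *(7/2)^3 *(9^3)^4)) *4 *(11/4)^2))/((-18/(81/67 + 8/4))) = -354689143850017053/3484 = -101805150358787.90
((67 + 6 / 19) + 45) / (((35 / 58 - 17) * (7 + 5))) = -30943 / 54207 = -0.57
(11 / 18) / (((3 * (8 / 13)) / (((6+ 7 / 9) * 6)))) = 8723 / 648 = 13.46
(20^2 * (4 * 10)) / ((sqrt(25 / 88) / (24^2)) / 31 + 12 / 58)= 78112449626112000 / 1010074758623 - 2402703360000 * sqrt(22) / 1010074758623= 77322.18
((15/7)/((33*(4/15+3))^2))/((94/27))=10125/191162818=0.00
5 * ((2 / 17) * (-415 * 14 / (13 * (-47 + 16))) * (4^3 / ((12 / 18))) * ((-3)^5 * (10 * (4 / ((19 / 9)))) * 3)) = -1463785344000 / 130169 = -11245268.41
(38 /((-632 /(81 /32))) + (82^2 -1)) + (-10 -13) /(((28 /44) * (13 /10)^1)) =6160727407 /920192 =6695.05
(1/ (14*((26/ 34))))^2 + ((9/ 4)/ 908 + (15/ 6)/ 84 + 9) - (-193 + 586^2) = -30966314048311/ 90229776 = -343193.96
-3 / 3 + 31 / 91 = -60 / 91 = -0.66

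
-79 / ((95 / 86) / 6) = -40764 / 95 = -429.09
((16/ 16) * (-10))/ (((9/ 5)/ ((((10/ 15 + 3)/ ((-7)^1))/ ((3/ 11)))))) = 6050/ 567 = 10.67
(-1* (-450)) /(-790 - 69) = -450 /859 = -0.52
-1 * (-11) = 11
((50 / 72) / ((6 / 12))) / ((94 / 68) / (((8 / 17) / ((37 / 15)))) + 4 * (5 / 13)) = 13000 / 82221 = 0.16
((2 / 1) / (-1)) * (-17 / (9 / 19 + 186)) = 646 / 3543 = 0.18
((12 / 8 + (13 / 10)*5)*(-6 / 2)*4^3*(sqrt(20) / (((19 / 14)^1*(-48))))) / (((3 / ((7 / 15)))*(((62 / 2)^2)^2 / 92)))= 577024*sqrt(5) / 789610455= 0.00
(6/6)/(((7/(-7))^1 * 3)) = -1/3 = -0.33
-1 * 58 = -58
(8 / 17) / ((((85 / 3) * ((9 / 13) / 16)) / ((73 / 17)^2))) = 7.08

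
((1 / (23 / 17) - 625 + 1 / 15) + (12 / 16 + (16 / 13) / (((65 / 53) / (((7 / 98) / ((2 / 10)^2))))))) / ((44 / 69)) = -1014871999 / 1041040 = -974.86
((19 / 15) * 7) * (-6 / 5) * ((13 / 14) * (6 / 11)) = -1482 / 275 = -5.39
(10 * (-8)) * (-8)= 640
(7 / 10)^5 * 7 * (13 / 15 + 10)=19176787 / 1500000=12.78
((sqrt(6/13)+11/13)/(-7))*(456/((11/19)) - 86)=-7718/91 - 7718*sqrt(78)/1001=-152.91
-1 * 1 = -1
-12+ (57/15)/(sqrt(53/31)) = -12+ 19* sqrt(1643)/265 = -9.09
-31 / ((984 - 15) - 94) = -31 / 875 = -0.04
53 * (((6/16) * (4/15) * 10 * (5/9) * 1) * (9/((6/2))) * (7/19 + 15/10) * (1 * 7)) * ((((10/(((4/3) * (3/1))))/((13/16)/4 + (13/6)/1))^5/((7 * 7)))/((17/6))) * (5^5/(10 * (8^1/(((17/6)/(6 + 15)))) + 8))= 56.54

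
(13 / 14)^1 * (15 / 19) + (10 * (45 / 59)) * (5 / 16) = 195645 / 62776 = 3.12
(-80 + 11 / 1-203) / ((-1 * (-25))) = -272 / 25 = -10.88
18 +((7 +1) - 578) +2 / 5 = -2758 / 5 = -551.60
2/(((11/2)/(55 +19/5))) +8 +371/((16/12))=67679/220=307.63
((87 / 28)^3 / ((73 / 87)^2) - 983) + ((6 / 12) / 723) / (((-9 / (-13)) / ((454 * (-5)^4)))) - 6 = -662.95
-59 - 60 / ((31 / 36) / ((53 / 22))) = -77359 / 341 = -226.86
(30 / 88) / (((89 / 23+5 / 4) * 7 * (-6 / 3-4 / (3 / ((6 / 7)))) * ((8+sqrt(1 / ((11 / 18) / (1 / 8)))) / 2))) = -3680 / 4847689+690 * sqrt(11) / 53324579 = -0.00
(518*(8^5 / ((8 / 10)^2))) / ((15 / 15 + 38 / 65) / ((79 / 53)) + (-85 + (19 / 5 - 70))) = -136188416000 / 770953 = -176649.44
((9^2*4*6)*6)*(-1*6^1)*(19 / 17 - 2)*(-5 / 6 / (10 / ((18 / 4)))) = -393660 / 17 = -23156.47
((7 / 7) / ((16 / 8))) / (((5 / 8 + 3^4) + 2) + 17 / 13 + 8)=52 / 9665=0.01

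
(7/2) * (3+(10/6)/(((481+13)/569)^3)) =14042588707/723322704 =19.41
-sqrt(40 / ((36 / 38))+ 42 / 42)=-sqrt(389) / 3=-6.57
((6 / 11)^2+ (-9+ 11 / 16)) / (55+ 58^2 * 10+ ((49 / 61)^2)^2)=-0.00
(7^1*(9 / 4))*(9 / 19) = 7.46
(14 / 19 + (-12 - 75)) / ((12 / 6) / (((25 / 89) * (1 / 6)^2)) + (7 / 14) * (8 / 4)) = -40975 / 122227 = -0.34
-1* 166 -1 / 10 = -1661 / 10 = -166.10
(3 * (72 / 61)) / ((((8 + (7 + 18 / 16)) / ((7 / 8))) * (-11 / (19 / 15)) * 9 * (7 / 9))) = -456 / 144265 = -0.00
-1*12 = -12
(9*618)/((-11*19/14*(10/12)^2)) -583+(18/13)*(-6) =-76606799/67925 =-1127.81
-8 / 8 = -1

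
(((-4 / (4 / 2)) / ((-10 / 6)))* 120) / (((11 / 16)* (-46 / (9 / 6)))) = -1728 / 253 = -6.83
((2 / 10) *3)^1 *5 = 3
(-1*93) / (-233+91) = 93 / 142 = 0.65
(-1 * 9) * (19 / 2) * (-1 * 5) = 855 / 2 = 427.50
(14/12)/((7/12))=2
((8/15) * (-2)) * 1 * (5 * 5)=-80/3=-26.67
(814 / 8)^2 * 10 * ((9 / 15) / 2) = 496947 / 16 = 31059.19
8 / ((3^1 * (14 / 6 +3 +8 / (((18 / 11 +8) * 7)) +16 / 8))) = 1484 / 4147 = 0.36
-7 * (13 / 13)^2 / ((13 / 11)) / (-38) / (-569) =-77 / 281086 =-0.00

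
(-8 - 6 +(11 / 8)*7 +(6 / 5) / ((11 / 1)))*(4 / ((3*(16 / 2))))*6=-1877 / 440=-4.27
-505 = -505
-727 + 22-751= -1456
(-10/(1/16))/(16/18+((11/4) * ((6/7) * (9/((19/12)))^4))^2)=-149795026021620/5669053016873564497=-0.00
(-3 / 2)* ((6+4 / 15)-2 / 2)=-79 / 10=-7.90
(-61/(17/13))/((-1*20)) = 793/340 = 2.33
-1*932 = -932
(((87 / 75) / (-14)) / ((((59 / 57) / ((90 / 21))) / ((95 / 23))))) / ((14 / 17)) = -1601757 / 930902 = -1.72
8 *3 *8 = 192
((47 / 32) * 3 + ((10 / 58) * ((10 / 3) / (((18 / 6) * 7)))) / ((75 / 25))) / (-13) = -774421 / 2280096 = -0.34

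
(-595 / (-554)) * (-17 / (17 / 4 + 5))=-1.97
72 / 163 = 0.44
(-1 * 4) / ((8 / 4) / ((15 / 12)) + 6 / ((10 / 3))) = -20 / 17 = -1.18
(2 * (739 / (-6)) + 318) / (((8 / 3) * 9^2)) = 215 / 648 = 0.33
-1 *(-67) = 67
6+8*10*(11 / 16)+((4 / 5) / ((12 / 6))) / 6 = 916 / 15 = 61.07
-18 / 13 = -1.38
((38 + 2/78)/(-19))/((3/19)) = -1483/117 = -12.68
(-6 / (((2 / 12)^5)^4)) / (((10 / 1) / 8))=-17549560512302284.80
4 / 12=0.33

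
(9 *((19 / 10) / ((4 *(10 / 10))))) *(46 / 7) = 3933 / 140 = 28.09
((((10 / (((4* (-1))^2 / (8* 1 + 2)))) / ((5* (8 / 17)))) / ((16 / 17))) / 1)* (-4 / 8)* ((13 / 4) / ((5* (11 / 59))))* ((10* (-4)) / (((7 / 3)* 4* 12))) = 1108315 / 630784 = 1.76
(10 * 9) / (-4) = -45 / 2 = -22.50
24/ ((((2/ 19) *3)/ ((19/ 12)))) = 361/ 3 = 120.33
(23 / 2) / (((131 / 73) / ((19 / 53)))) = 31901 / 13886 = 2.30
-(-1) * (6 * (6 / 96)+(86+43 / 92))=15979 / 184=86.84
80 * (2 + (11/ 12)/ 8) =1015/ 6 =169.17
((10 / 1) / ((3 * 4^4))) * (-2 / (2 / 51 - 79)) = 85 / 257728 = 0.00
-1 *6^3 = -216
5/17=0.29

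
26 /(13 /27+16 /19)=13338 /679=19.64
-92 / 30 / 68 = -23 / 510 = -0.05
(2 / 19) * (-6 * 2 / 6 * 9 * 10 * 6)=-2160 / 19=-113.68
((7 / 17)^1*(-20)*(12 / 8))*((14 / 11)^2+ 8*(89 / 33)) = -589400 / 2057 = -286.53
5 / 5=1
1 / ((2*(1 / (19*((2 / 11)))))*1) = 19 / 11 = 1.73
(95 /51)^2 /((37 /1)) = 9025 /96237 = 0.09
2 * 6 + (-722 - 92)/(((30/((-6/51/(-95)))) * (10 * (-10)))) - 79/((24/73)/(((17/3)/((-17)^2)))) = 105941759/14535000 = 7.29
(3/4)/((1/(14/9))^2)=49/27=1.81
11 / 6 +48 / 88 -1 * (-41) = 2863 / 66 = 43.38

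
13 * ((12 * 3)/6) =78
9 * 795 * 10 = 71550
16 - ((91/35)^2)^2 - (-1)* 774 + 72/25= 466989/625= 747.18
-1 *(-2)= 2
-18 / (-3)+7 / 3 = 25 / 3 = 8.33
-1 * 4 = -4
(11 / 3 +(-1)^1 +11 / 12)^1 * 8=86 / 3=28.67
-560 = -560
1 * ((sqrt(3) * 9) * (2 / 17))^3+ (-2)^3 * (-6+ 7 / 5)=17496 * sqrt(3) / 4913+ 184 / 5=42.97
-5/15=-1/3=-0.33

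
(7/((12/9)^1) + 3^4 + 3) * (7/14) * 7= 2499/8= 312.38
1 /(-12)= -1 /12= -0.08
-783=-783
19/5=3.80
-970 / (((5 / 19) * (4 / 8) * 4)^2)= -35017 / 10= -3501.70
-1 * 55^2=-3025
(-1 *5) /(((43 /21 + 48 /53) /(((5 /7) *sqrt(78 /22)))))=-3975 *sqrt(429) /36157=-2.28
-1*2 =-2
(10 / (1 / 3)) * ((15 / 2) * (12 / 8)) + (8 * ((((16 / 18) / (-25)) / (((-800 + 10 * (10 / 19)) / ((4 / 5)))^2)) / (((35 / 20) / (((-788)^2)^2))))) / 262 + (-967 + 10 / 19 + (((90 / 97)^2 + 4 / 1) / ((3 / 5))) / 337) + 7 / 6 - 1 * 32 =-3995191559254669200741551 / 4428460188311340234375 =-902.16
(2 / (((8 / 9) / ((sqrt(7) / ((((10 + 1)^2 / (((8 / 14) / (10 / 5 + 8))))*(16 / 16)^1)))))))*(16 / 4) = 18*sqrt(7) / 4235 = 0.01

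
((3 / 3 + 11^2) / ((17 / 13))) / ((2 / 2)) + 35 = 128.29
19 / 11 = 1.73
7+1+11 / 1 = 19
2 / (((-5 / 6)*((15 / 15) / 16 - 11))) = 192 / 875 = 0.22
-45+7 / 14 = -89 / 2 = -44.50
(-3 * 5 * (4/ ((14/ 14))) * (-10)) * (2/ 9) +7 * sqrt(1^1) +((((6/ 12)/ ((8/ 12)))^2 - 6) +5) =139.90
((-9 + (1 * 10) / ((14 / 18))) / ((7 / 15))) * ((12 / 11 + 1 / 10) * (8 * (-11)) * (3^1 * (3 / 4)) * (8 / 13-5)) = 5443443 / 637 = 8545.44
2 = 2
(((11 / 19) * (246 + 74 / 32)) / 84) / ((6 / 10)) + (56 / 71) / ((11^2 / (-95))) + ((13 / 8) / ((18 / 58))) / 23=4138818907 / 1681911616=2.46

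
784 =784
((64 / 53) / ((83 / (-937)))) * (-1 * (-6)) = -359808 / 4399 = -81.79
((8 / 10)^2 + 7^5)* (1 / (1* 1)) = 420191 / 25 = 16807.64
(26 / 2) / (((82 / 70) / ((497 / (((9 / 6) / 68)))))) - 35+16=30752023 / 123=250016.45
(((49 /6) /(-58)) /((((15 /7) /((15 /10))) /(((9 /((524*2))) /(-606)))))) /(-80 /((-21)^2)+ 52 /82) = 6201783 /2010214408960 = 0.00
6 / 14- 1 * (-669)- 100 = 3986 / 7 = 569.43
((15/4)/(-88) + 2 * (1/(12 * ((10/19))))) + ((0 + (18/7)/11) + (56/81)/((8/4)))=851723/997920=0.85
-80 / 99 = -0.81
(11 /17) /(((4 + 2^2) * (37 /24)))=33 /629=0.05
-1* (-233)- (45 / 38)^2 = 334427 / 1444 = 231.60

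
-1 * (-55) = 55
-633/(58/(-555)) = 351315/58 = 6057.16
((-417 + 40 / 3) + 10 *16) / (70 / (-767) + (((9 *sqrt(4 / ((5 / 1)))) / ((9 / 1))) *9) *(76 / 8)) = -24512237763 *sqrt(5) / 17202134149 - 196236950 / 51606402447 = -3.19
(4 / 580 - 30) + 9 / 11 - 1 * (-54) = 39596 / 1595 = 24.83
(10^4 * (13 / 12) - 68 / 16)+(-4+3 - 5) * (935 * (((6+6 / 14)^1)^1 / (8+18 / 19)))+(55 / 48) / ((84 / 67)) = 3916387 / 576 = 6799.28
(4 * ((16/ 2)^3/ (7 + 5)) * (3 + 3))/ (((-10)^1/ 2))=-1024/ 5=-204.80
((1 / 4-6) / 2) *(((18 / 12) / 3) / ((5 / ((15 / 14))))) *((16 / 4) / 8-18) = 5.39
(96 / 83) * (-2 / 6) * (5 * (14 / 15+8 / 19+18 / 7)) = -250624 / 33117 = -7.57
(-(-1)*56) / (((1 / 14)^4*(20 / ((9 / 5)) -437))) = -19361664 / 3833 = -5051.31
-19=-19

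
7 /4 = 1.75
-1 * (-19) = 19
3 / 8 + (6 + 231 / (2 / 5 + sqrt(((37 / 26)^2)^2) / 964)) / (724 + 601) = 11292201339 / 13887833800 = 0.81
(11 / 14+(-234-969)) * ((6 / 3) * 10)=-24044.29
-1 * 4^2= -16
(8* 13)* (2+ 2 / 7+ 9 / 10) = 331.31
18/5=3.60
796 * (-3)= -2388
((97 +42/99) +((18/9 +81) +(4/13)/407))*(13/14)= 1431943/8547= 167.54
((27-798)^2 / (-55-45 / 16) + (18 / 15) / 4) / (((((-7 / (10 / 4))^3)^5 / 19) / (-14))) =-441173807373046875 / 822288505091293184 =-0.54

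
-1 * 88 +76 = -12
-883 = -883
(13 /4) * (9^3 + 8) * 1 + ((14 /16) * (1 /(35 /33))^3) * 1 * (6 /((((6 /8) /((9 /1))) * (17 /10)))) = 202111789 /83300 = 2426.31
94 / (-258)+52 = 6661 / 129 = 51.64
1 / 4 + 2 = 9 / 4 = 2.25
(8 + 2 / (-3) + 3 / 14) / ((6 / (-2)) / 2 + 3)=317 / 63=5.03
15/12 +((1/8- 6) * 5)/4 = -195/32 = -6.09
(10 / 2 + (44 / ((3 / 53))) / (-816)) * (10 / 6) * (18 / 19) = 12385 / 1938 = 6.39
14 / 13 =1.08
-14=-14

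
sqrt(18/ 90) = sqrt(5)/ 5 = 0.45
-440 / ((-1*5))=88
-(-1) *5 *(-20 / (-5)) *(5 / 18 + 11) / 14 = 145 / 9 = 16.11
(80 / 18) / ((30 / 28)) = 112 / 27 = 4.15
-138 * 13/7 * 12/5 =-21528/35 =-615.09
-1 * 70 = -70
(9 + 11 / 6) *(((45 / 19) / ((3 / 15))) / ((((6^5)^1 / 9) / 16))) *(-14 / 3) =-11375 / 1026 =-11.09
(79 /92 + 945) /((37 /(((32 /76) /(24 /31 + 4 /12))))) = 16185534 /1665407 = 9.72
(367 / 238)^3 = 49430863 / 13481272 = 3.67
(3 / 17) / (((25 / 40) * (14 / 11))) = 132 / 595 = 0.22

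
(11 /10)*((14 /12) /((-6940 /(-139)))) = 0.03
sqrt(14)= 3.74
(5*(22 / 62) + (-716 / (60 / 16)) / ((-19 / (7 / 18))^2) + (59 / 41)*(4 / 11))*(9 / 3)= 13598243011 / 2044092105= 6.65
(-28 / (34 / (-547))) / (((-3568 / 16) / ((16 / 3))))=-122528 / 11373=-10.77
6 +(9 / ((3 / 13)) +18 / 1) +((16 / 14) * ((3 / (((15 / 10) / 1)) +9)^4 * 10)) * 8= 9370681 / 7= 1338668.71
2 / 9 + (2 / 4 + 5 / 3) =43 / 18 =2.39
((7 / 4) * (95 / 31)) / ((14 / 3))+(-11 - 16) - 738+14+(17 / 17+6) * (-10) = -203323 / 248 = -819.85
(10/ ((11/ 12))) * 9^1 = 1080/ 11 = 98.18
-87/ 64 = -1.36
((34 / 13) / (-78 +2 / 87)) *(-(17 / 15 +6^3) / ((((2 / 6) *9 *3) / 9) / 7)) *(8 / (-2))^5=-179838512 / 3445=-52202.76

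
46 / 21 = 2.19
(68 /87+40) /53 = 3548 /4611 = 0.77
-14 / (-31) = 14 / 31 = 0.45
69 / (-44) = -69 / 44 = -1.57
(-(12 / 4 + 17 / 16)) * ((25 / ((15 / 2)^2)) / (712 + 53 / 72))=-130 / 51317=-0.00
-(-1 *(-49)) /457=-49 /457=-0.11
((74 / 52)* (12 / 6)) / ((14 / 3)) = 111 / 182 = 0.61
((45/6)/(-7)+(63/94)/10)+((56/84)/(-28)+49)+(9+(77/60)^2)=69428021/1184400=58.62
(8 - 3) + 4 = 9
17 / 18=0.94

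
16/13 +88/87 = 2536/1131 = 2.24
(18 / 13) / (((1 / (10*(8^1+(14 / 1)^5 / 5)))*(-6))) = -3227184 / 13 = -248244.92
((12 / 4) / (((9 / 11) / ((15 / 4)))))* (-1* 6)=-165 / 2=-82.50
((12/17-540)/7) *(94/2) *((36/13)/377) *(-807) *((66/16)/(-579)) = -152.92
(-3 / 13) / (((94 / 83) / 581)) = -144669 / 1222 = -118.39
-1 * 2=-2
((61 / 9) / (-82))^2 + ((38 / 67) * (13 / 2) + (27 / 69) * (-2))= 2443015961 / 839296404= 2.91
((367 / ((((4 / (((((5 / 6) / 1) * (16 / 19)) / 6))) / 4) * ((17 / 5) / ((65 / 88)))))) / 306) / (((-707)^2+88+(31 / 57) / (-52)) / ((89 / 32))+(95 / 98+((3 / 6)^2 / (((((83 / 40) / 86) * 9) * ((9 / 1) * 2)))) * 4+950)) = 2806253893625 / 16640412108466779754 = 0.00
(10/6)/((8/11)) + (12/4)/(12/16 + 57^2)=2.29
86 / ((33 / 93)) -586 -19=-362.64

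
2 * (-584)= -1168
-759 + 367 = -392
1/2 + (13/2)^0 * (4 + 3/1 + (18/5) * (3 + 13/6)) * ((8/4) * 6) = 3077/10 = 307.70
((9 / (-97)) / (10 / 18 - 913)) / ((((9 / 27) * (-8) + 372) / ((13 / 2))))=3159 / 1765185824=0.00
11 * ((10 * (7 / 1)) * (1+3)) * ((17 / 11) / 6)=2380 / 3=793.33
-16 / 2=-8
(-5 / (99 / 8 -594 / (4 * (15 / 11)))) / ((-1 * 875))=-8 / 135135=-0.00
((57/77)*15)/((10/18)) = 1539/77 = 19.99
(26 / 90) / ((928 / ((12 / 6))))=13 / 20880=0.00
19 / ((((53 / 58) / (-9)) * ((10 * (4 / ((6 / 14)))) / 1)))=-14877 / 7420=-2.00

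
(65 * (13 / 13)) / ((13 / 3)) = 15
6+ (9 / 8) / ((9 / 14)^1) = 31 / 4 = 7.75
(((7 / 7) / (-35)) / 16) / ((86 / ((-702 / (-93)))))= -117 / 746480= -0.00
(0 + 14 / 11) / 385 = 0.00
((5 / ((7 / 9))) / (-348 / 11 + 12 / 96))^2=15681600 / 376786921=0.04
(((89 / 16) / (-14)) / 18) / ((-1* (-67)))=-89 / 270144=-0.00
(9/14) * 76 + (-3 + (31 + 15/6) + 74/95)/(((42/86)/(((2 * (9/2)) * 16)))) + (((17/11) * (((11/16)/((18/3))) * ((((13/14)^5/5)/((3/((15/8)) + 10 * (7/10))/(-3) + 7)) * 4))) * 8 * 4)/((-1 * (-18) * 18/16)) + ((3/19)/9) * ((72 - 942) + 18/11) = 1632898217720729/176405935860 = 9256.48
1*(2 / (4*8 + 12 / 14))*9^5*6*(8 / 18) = 1102248 / 115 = 9584.77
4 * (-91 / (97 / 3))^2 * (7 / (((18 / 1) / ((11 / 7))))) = 182182 / 9409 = 19.36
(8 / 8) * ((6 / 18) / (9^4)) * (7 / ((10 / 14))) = 49 / 98415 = 0.00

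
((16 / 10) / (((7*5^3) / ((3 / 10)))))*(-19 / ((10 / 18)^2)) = -18468 / 546875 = -0.03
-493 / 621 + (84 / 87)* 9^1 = 142195 / 18009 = 7.90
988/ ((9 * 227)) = 988/ 2043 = 0.48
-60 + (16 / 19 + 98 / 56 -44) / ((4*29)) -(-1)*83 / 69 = -35983655 / 608304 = -59.15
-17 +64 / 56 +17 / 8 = -769 / 56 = -13.73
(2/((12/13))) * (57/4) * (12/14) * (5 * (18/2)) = 33345/28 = 1190.89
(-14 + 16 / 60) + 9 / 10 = -77 / 6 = -12.83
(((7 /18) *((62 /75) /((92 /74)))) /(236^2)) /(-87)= -8029 /150454389600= -0.00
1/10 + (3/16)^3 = 2183/20480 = 0.11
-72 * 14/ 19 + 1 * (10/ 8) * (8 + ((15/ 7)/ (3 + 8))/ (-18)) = -43.07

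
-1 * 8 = -8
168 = 168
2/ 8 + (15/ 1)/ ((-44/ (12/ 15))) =-1/ 44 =-0.02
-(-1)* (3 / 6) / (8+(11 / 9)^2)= 81 / 1538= 0.05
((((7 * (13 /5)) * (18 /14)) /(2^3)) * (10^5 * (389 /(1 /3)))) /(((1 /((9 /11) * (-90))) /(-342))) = 94560084450000 /11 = 8596371313636.36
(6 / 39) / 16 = 0.01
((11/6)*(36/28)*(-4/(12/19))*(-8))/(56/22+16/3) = 6897/455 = 15.16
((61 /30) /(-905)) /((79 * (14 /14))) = -61 /2144850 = -0.00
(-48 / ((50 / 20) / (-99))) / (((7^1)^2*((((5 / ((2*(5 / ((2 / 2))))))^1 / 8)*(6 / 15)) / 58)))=4409856 / 49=89997.06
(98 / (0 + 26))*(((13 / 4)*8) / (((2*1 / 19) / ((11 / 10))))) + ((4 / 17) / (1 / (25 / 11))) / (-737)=1024.10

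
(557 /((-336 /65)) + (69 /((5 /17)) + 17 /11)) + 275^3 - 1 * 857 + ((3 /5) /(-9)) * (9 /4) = 384312782561 /18480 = 20796146.24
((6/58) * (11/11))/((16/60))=45/116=0.39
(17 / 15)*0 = 0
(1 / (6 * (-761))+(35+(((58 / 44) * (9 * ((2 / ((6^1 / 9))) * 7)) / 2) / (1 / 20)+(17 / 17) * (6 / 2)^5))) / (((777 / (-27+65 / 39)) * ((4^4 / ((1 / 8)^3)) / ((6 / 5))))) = -2642786893 / 3196977315840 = -0.00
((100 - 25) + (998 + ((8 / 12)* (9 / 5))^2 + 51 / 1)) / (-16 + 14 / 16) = -225088 / 3025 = -74.41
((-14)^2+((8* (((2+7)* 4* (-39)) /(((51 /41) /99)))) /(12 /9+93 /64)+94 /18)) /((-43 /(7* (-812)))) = -42380545.76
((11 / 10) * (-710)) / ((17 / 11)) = -505.35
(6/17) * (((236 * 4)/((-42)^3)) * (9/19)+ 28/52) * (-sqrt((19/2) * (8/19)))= -541292/1440257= -0.38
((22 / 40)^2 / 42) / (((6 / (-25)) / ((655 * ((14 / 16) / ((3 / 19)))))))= -1505845 / 13824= -108.93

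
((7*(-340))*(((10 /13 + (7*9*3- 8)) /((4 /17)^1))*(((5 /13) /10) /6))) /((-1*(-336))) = -35.08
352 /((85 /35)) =2464 /17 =144.94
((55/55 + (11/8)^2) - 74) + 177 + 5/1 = 7097/64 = 110.89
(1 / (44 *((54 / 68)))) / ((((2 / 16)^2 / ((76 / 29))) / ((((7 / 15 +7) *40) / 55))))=37044224 / 1421145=26.07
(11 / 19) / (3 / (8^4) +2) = 4096 / 14155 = 0.29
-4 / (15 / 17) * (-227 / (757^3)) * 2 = 30872 / 6506971395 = 0.00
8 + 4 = 12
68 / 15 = 4.53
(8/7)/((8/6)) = 6/7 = 0.86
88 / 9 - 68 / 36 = 71 / 9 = 7.89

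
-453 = -453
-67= -67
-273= -273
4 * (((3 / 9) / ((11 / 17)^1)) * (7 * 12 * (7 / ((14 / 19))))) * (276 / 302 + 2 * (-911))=-4973910592 / 1661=-2994527.75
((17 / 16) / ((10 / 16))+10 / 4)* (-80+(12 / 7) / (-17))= -28596 / 85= -336.42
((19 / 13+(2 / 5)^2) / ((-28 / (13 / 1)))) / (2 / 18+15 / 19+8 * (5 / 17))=-1531989 / 6620600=-0.23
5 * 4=20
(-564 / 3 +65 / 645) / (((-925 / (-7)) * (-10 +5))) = 169673 / 596625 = 0.28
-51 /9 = -17 /3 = -5.67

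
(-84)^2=7056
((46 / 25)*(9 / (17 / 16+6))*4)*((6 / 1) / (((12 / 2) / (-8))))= -211968 / 2825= -75.03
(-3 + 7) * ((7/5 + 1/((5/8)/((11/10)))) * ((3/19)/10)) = 0.20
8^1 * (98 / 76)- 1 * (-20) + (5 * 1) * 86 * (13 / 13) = 8746 / 19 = 460.32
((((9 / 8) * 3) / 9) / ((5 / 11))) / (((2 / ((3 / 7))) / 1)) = 99 / 560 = 0.18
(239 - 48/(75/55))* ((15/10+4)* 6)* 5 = 33627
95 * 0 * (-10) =0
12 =12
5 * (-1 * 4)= -20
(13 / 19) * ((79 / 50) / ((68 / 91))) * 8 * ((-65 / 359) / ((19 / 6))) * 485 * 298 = -210714507276 / 2203183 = -95640.95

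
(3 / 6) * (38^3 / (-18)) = -1524.22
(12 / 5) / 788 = 3 / 985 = 0.00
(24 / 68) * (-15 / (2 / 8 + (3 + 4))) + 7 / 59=-17789 / 29087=-0.61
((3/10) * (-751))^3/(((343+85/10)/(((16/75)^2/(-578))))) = 40662216096/15872421875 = 2.56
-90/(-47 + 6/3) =2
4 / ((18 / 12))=8 / 3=2.67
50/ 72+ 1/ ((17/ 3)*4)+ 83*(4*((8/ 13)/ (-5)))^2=13481201/ 646425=20.86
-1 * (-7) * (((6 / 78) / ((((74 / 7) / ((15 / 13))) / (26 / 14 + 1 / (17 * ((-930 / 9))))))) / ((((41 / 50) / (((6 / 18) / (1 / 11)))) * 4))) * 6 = 395523975 / 540434284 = 0.73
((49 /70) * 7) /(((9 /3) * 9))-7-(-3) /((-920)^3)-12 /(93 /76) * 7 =-49184348015311 /651761856000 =-75.46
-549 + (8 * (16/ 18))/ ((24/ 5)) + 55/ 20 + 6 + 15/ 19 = -537.98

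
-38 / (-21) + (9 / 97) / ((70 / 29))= 1.85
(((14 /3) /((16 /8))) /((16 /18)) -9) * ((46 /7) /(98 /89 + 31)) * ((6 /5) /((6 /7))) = -104397 /57140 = -1.83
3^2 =9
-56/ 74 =-28/ 37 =-0.76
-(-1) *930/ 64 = 465/ 32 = 14.53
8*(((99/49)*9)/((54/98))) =264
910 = 910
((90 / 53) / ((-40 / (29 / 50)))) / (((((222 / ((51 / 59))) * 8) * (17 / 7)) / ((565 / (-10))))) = 206451 / 740473600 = 0.00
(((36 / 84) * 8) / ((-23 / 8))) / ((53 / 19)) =-3648 / 8533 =-0.43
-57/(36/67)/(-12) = 1273/144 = 8.84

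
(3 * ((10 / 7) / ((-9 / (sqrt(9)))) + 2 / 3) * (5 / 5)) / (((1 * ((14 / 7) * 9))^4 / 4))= 1 / 45927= 0.00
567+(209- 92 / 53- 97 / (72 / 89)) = 2497043 / 3816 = 654.36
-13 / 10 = -1.30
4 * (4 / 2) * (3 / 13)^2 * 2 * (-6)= -864 / 169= -5.11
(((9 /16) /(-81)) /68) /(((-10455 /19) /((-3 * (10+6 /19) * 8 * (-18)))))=49 /59245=0.00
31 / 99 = 0.31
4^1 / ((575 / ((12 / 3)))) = 16 / 575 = 0.03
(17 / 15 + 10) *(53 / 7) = 8851 / 105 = 84.30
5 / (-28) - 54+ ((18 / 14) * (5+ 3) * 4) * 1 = -13.04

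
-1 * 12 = -12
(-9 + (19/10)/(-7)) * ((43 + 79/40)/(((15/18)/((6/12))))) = -500379/2000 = -250.19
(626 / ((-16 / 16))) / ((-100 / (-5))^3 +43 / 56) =-35056 / 448043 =-0.08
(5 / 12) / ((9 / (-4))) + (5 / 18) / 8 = -65 / 432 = -0.15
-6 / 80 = -3 / 40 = -0.08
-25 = -25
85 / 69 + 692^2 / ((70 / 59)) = 974730647 / 2415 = 403615.17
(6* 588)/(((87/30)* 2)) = 17640/29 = 608.28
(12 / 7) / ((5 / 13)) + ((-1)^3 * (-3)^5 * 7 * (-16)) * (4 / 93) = -1166.12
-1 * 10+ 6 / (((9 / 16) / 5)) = 130 / 3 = 43.33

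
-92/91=-1.01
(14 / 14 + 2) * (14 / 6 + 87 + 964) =3160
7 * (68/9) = 476/9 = 52.89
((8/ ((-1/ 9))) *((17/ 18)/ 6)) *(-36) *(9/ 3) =1224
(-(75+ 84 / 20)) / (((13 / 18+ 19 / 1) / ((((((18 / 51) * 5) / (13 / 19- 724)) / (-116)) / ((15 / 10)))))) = -5016 / 89082635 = -0.00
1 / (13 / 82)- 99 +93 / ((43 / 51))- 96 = -43820 / 559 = -78.39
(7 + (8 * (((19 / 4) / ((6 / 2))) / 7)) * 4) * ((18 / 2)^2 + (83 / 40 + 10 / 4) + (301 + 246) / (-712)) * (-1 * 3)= -11283961 / 3115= -3622.46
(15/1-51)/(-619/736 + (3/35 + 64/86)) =39876480/12331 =3233.84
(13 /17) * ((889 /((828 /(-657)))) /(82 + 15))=-843661 /151708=-5.56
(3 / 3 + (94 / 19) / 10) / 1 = 142 / 95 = 1.49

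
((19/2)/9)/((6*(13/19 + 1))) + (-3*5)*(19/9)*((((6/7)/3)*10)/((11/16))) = -34993003/266112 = -131.50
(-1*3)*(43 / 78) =-43 / 26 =-1.65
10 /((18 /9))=5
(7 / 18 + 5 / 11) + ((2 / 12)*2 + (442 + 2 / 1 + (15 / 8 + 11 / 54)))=1062679 / 2376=447.26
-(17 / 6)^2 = -289 / 36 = -8.03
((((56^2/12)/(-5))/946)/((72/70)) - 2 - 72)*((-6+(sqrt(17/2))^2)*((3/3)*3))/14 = -1182175/29799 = -39.67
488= 488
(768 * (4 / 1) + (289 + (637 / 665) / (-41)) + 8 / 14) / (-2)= -45826304 / 27265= -1680.77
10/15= 2/3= 0.67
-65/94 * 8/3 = -260/141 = -1.84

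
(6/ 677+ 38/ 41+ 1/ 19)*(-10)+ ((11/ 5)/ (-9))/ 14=-9.90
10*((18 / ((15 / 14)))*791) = 132888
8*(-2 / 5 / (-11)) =0.29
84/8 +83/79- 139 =-20137/158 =-127.45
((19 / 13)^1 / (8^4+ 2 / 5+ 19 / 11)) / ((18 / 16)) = 440 / 1387971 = 0.00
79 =79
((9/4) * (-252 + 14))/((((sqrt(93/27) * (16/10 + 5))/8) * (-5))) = 69.95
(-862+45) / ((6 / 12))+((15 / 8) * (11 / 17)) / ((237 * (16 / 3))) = -280890971 / 171904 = -1634.00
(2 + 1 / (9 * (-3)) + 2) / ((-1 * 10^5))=-0.00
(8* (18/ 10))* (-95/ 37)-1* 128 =-6104/ 37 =-164.97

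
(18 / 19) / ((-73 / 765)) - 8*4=-58154 / 1387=-41.93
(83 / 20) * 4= 83 / 5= 16.60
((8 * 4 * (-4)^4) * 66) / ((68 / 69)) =9326592 / 17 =548623.06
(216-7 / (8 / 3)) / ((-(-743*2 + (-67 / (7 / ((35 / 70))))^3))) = 195167 / 1459449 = 0.13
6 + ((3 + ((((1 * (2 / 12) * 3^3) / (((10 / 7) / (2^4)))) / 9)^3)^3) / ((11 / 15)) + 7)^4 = 1014324127037577556682425775383952905111407319364284726 / 340887345373630523681640625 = 2975540573164500354493959000.00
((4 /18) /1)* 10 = 20 /9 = 2.22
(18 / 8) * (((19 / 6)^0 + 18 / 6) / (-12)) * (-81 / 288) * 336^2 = 23814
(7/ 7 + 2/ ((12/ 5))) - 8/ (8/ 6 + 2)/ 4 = 37/ 30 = 1.23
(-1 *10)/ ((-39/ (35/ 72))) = 175/ 1404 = 0.12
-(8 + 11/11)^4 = -6561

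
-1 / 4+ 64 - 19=179 / 4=44.75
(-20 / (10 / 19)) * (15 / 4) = -285 / 2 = -142.50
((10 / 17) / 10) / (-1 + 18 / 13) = 13 / 85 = 0.15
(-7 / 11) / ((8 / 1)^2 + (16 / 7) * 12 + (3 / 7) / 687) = -11221 / 1612171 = -0.01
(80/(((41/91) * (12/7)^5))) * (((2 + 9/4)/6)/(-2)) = -4.25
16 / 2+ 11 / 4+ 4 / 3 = 145 / 12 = 12.08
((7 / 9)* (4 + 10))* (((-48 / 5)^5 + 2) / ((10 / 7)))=-87395617274 / 140625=-621479.95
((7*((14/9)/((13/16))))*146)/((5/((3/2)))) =114464/195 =586.99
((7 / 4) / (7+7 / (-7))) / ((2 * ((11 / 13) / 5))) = 455 / 528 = 0.86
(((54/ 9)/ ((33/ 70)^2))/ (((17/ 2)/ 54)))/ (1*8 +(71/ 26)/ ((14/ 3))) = 5136768/ 257125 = 19.98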